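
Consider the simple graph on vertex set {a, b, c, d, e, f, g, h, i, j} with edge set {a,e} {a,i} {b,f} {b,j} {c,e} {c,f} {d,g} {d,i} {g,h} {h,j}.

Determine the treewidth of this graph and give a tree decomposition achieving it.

Every bag has size at most 3, so the width is 3 − 1 = 2 and tw(G) ≤ 2. The edges c–e–a–i–d–g–h–j–b–f–c form a cycle, so G is not a tree and its treewidth is at least 2. Hence tw(G) = 2 exactly.

Treewidth 2.
Bags: B1 = {a, c, e}  B2 = {a, c, i}  B3 = {c, d, i}  B4 = {c, d, g}  B5 = {c, g, h}  B6 = {c, h, j}  B7 = {b, c, j}  B8 = {b, c, f}
Tree: B1–B2, B2–B3, B3–B4, B4–B5, B5–B6, B6–B7, B7–B8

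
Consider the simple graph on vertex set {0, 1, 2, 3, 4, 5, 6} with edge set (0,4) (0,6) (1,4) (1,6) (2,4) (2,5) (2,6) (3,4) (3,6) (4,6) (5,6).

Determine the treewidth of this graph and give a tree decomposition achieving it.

Each bag holds 3 vertices, so the decomposition has width 2, which upper-bounds the treewidth. Conversely, {0, 4, 6} is a clique of size 3, and the vertices of any clique must share a bag in every tree decomposition; so some bag has ≥ 3 vertices and tw(G) ≥ 2. Combining the bounds, tw(G) = 2.

Treewidth 2.
Bags: B1 = {1, 4, 6}  B2 = {0, 4, 6}  B3 = {2, 4, 6}  B4 = {2, 5, 6}  B5 = {3, 4, 6}
Tree: B1–B2, B2–B3, B3–B4, B3–B5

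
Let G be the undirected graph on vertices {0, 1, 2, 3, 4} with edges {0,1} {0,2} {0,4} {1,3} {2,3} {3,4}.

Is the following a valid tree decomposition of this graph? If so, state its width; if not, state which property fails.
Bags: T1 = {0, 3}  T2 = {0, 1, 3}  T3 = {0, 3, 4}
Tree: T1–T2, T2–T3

A tree decomposition must satisfy three properties: every vertex lies in some bag; for every edge, both endpoints lie together in some bag; and for every vertex, the bags containing it form a connected subtree. Here vertex 2 appears in no bag, so the decomposition is invalid.

No — vertex 2 appears in no bag.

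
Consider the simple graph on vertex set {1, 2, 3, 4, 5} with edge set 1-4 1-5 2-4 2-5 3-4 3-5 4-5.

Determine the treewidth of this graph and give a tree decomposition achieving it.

Each bag holds 3 vertices, so the decomposition has width 2, which upper-bounds the treewidth. For the lower bound, the 3 vertices {1, 4, 5} are pairwise adjacent, and any tree decomposition puts a clique entirely inside one bag — forcing width ≥ 2. The upper and lower bounds meet at 2, so that is the treewidth.

Treewidth 2.
One such decomposition:
Bags: B1 = {3, 4, 5}  B2 = {2, 4, 5}  B3 = {1, 4, 5}
Tree: B1–B2, B2–B3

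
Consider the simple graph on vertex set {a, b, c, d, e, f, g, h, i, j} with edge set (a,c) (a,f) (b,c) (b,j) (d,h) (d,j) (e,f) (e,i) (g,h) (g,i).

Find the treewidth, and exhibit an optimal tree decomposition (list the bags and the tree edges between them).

Every bag has size at most 3, so the width is 3 − 1 = 2 and tw(G) ≤ 2. For the lower bound, G contains the cycle e–f–a–c–b–j–d–h–g–i–e, so G is not a forest; only forests have treewidth ≤ 1, hence tw(G) ≥ 2. Hence tw(G) = 2 exactly.

Treewidth 2.
One such decomposition:
Bags: B1 = {a, e, f}  B2 = {a, c, e}  B3 = {b, c, e}  B4 = {b, e, j}  B5 = {d, e, j}  B6 = {d, e, h}  B7 = {e, g, h}  B8 = {e, g, i}
Tree: B1–B2, B2–B3, B3–B4, B4–B5, B5–B6, B6–B7, B7–B8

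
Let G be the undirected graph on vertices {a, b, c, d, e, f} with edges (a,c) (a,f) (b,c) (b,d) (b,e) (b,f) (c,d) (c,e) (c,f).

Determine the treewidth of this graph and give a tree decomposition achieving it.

Treewidth 2.
One such decomposition:
Bags: B1 = {b, c, e}  B2 = {b, c, f}  B3 = {a, c, f}  B4 = {b, c, d}
Tree: B1–B2, B2–B3, B2–B4

Each bag holds 3 vertices, so the decomposition has width 2, which upper-bounds the treewidth. For the lower bound, the 3 vertices {a, c, f} are pairwise adjacent, and any tree decomposition puts a clique entirely inside one bag — forcing width ≥ 2. Combining the bounds, tw(G) = 2.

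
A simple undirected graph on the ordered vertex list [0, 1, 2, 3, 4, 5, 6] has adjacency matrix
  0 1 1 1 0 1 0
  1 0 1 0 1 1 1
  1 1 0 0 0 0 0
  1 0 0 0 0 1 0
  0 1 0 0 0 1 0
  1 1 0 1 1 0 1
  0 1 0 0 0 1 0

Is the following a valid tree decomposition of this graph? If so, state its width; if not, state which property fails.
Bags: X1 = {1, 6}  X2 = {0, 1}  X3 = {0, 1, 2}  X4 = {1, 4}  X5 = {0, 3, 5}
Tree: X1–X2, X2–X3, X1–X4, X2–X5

A tree decomposition must satisfy three properties: every vertex lies in some bag; for every edge, both endpoints lie together in some bag; and for every vertex, the bags containing it form a connected subtree. Here edge (5,1) lies in no bag, so the decomposition is invalid.

No — edge (5,1) lies in no bag.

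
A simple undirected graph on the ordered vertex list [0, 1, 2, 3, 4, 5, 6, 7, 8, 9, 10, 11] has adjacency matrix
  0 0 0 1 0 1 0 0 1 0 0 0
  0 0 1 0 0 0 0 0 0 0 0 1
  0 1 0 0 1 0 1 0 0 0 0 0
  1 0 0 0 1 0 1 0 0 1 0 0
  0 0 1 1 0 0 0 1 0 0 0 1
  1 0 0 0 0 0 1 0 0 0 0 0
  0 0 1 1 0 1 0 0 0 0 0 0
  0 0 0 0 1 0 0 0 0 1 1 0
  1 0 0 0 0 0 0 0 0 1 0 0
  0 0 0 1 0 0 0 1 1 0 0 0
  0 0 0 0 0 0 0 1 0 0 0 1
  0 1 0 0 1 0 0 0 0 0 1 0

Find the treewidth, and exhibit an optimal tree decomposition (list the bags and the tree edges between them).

Treewidth 3.
Bags: B1 = {0, 5, 8, 9}  B2 = {0, 3, 5, 9}  B3 = {3, 5, 6, 9}  B4 = {3, 6, 7, 9}  B5 = {3, 4, 6, 7}  B6 = {2, 4, 6, 7}  B7 = {2, 4, 7, 10}  B8 = {2, 4, 10, 11}  B9 = {1, 2, 10, 11}
Tree: B1–B2, B2–B3, B3–B4, B4–B5, B5–B6, B6–B7, B7–B8, B8–B9

The largest bag has 4 vertices, giving width 3; this decomposition certifies tw(G) ≤ 3. For the lower bound: the 4 vertex sets {0,5,8}, {9}, {3}, {2,4,6,7} are disjoint, each induces a connected subgraph, and every pair is joined by at least one edge of G. Contracting each set to a single vertex therefore yields K_{4} as a minor, and since treewidth is minor-monotone, tw(G) ≥ tw(K_{4}) = 3. Hence tw(G) = 3 exactly.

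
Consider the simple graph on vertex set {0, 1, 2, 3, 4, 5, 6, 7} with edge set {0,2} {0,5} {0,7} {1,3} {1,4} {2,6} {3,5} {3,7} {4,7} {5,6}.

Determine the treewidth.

2

A width-2 tree decomposition is:
Bags: B1 = {2, 5, 6}  B2 = {0, 2, 5}  B3 = {0, 3, 5}  B4 = {0, 3, 7}  B5 = {1, 3, 7}  B6 = {1, 4, 7}
Tree: B1–B2, B2–B3, B3–B4, B4–B5, B5–B6
Each bag holds 3 vertices, so the decomposition has width 2, which upper-bounds the treewidth. For the lower bound, G contains the cycle 6–2–0–5–6, so G is not a forest; only forests have treewidth ≤ 1, hence tw(G) ≥ 2. Combining the bounds, tw(G) = 2.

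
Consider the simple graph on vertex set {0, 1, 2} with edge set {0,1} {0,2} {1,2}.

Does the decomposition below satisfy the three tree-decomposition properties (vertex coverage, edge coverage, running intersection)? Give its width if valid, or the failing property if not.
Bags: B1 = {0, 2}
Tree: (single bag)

No — vertex 1 appears in no bag.

A tree decomposition must satisfy three properties: every vertex lies in some bag; for every edge, both endpoints lie together in some bag; and for every vertex, the bags containing it form a connected subtree. Here vertex 1 appears in no bag, so the decomposition is invalid.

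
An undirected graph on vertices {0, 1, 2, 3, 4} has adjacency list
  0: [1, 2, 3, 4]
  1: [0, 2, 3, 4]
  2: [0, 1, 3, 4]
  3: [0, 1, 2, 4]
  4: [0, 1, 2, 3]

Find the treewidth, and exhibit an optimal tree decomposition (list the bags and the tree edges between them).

Treewidth 4.
One such decomposition:
Bags: B1 = {0, 1, 2, 3, 4}
Tree: (single bag)

With just one bag of size 5, the width is 5 − 1 = 4, so tw(G) ≤ 4. For the lower bound, the 5 vertices {0, 1, 2, 3, 4} are pairwise adjacent, and any tree decomposition puts a clique entirely inside one bag — forcing width ≥ 4. Combining the bounds, tw(G) = 4.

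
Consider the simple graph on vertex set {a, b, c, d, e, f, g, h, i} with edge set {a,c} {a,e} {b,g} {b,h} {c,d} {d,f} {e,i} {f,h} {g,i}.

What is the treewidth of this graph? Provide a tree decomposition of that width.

The largest bag has 3 vertices, giving width 2; this decomposition certifies tw(G) ≤ 2. Since g–b–h–f–d–c–a–e–i–g is a cycle in G, G is not acyclic. Forests are exactly the graphs of treewidth ≤ 1, so tw(G) ≥ 2. The upper and lower bounds meet at 2, so that is the treewidth.

Treewidth 2.
Bags: B1 = {b, g, h}  B2 = {f, g, h}  B3 = {d, f, g}  B4 = {c, d, g}  B5 = {a, c, g}  B6 = {a, e, g}  B7 = {e, g, i}
Tree: B1–B2, B2–B3, B3–B4, B4–B5, B5–B6, B6–B7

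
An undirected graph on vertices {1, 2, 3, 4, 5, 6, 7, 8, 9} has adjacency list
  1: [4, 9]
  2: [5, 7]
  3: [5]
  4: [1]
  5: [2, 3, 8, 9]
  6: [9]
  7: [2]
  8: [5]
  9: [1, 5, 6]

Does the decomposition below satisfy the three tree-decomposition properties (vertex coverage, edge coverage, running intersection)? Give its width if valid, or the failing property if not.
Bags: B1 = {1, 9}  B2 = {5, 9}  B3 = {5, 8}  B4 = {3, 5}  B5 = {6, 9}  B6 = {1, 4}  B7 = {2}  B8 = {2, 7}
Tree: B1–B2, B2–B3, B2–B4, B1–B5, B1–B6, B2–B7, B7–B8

No — edge (5,2) lies in no bag.

A tree decomposition must satisfy three properties: every vertex lies in some bag; for every edge, both endpoints lie together in some bag; and for every vertex, the bags containing it form a connected subtree. Here edge (5,2) lies in no bag, so the decomposition is invalid.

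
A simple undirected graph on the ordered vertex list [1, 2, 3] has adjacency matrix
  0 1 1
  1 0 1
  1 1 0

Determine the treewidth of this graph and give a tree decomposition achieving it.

Treewidth 2.
One such decomposition:
Bags: B1 = {1, 2, 3}
Tree: (single bag)

A single bag containing all 3 vertices is trivially a valid decomposition of width 2. Conversely, {1, 2, 3} is a clique of size 3, and the vertices of any clique must share a bag in every tree decomposition; so some bag has ≥ 3 vertices and tw(G) ≥ 2. Combining the bounds, tw(G) = 2.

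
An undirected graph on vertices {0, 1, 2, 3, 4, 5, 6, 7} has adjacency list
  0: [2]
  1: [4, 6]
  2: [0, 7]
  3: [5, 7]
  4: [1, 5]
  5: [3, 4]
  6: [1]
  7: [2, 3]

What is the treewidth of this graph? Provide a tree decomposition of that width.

Treewidth 1.
One optimal decomposition is:
Bags: B1 = {0, 2}  B2 = {2, 7}  B3 = {3, 7}  B4 = {3, 5}  B5 = {4, 5}  B6 = {1, 4}  B7 = {1, 6}
Tree: B1–B2, B2–B3, B3–B4, B4–B5, B5–B6, B6–B7

Each bag holds 2 vertices, so the decomposition has width 1, which upper-bounds the treewidth. Any graph with an edge has treewidth ≥ 1, and G has the edge 0–2. Hence tw(G) = 1 exactly.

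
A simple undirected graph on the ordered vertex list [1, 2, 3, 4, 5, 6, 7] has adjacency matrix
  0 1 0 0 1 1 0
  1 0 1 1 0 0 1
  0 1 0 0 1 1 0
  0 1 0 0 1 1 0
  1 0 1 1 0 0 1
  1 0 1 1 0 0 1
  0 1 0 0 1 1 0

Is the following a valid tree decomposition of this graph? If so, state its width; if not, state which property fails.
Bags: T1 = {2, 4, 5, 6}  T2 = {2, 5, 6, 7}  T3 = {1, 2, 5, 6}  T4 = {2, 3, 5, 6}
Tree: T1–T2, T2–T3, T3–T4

Vertex coverage: the bags together contain {1, 2, 3, 4, 5, 6, 7}, the full vertex set. Edge coverage: each edge of G has both endpoints in at least one bag. Running intersection: for every vertex, the bags containing it form a connected subtree. All three properties hold, so this is a valid tree decomposition of width max|bag| − 1 = 3, and hence tw(G) ≤ 3.

Yes; width 3.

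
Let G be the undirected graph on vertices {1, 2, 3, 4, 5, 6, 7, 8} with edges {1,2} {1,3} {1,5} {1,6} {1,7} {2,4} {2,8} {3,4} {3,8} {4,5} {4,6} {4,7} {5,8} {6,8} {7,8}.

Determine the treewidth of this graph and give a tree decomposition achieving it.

Treewidth 3.
Bags: B1 = {1, 4, 6, 8}  B2 = {1, 3, 4, 8}  B3 = {1, 2, 4, 8}  B4 = {1, 4, 5, 8}  B5 = {1, 4, 7, 8}
Tree: B1–B2, B2–B3, B3–B4, B4–B5

Every bag has size at most 4, so the width is 4 − 1 = 3 and tw(G) ≤ 3. For the lower bound: the 4 vertex sets {4,6}, {3,8}, {1}, {2} are disjoint, each induces a connected subgraph, and every pair is joined by at least one edge of G. Contracting each set to a single vertex therefore yields K_{4} as a minor, and since treewidth is minor-monotone, tw(G) ≥ tw(K_{4}) = 3. Combining the bounds, tw(G) = 3.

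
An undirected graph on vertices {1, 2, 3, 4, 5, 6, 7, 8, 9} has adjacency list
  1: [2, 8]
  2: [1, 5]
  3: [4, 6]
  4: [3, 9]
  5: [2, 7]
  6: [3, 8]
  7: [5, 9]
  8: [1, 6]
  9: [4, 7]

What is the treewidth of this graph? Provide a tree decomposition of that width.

Each bag holds 3 vertices, so the decomposition has width 2, which upper-bounds the treewidth. The edges 7–9–4–3–6–8–1–2–5–7 form a cycle, so G is not a tree and its treewidth is at least 2. Hence tw(G) = 2 exactly.

Treewidth 2.
One optimal decomposition is:
Bags: B1 = {4, 7, 9}  B2 = {3, 4, 7}  B3 = {3, 6, 7}  B4 = {6, 7, 8}  B5 = {1, 7, 8}  B6 = {1, 2, 7}  B7 = {2, 5, 7}
Tree: B1–B2, B2–B3, B3–B4, B4–B5, B5–B6, B6–B7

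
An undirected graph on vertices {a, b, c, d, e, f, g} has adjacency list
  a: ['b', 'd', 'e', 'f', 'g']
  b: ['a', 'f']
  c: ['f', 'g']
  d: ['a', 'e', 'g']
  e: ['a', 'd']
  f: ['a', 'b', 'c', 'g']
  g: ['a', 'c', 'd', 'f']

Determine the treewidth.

2

A width-2 tree decomposition is:
Bags: B1 = {a, b, f}  B2 = {a, f, g}  B3 = {c, f, g}  B4 = {a, d, g}  B5 = {a, d, e}
Tree: B1–B2, B2–B3, B2–B4, B4–B5
Each bag holds 3 vertices, so the decomposition has width 2, which upper-bounds the treewidth. Conversely, {c, f, g} is a clique of size 3, and the vertices of any clique must share a bag in every tree decomposition; so some bag has ≥ 3 vertices and tw(G) ≥ 2. Combining the bounds, tw(G) = 2.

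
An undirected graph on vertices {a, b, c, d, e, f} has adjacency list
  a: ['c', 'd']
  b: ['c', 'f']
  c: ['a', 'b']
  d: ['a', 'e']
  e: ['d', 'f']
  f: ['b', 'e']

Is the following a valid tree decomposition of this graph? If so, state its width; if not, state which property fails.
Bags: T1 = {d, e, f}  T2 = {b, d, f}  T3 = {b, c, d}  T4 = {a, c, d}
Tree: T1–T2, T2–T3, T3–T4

Yes; width 2.

Every vertex of G appears in some bag (union = {a, b, c, d, e, f}); every edge is covered by a bag; and for each vertex v the set of bags containing v is connected in the bag tree. The decomposition is therefore valid. The largest bag has 3 vertices, so the width is 2.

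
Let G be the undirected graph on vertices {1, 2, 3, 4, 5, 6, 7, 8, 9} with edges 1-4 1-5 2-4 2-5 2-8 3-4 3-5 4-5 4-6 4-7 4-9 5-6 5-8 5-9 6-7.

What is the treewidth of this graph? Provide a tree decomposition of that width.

Treewidth 2.
One such decomposition:
Bags: B1 = {2, 4, 5}  B2 = {2, 5, 8}  B3 = {4, 5, 6}  B4 = {3, 4, 5}  B5 = {4, 5, 9}  B6 = {1, 4, 5}  B7 = {4, 6, 7}
Tree: B1–B2, B1–B3, B1–B4, B4–B5, B3–B6, B3–B7

Each bag holds 3 vertices, so the decomposition has width 2, which upper-bounds the treewidth. On the other hand G contains the 3-clique {2, 5, 8}. A clique must lie in a single bag of any decomposition, so no decomposition can have width below 2. Therefore the treewidth is 2.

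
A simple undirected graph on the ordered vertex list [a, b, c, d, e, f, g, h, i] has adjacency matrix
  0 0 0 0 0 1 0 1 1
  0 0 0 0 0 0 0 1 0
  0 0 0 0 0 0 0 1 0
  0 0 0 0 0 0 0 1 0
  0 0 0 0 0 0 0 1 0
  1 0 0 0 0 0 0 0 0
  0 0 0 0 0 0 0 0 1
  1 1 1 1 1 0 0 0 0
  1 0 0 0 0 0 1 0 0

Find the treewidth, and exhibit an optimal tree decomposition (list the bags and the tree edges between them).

Every bag has size at most 2, so the width is 2 − 1 = 1 and tw(G) ≤ 1. G has an edge, so its treewidth is at least 1. Hence tw(G) = 1 exactly.

Treewidth 1.
One optimal decomposition is:
Bags: B1 = {b, h}  B2 = {a, h}  B3 = {c, h}  B4 = {a, i}  B5 = {e, h}  B6 = {g, i}  B7 = {d, h}  B8 = {a, f}
Tree: B1–B2, B2–B3, B2–B4, B1–B5, B4–B6, B1–B7, B4–B8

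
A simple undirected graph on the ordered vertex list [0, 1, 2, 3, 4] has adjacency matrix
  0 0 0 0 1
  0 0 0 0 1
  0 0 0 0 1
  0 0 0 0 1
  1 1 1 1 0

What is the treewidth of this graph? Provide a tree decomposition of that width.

The largest bag has 2 vertices, giving width 1; this decomposition certifies tw(G) ≤ 1. Since G has at least one edge (e.g. 3–4), it is not an edgeless graph, so tw(G) ≥ 1. Combining the bounds, tw(G) = 1.

Treewidth 1.
Bags: B1 = {3, 4}  B2 = {2, 4}  B3 = {1, 4}  B4 = {0, 4}
Tree: B1–B2, B2–B3, B1–B4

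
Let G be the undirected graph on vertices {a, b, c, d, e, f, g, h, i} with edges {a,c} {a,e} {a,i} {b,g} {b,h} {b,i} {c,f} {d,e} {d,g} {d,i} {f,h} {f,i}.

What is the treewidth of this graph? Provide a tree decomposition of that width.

Every bag has size at most 4, so the width is 4 − 1 = 3 and tw(G) ≤ 3. For the lower bound: the 4 vertex sets {a,c,e}, {d}, {i}, {b,f,g,h} are disjoint, each induces a connected subgraph, and every pair is joined by at least one edge of G. Contracting each set to a single vertex therefore yields K_{4} as a minor, and since treewidth is minor-monotone, tw(G) ≥ tw(K_{4}) = 3. Therefore the treewidth is 3.

Treewidth 3.
One optimal decomposition is:
Bags: B1 = {a, c, d, e}  B2 = {a, c, d, i}  B3 = {c, d, f, i}  B4 = {d, f, g, i}  B5 = {b, f, g, i}  B6 = {b, f, g, h}
Tree: B1–B2, B2–B3, B3–B4, B4–B5, B5–B6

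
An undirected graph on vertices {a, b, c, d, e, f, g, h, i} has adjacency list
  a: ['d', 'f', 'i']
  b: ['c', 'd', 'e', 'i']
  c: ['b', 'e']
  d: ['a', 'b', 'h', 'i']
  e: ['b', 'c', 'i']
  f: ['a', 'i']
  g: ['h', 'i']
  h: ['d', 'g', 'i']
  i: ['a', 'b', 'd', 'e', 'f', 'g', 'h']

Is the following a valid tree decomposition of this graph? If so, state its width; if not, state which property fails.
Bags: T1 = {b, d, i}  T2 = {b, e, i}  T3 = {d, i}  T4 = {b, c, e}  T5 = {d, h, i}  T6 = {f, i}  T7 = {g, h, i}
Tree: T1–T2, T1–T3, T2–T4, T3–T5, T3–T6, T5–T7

No — vertex a appears in no bag.

A tree decomposition must satisfy three properties: every vertex lies in some bag; for every edge, both endpoints lie together in some bag; and for every vertex, the bags containing it form a connected subtree. Here vertex a appears in no bag, so the decomposition is invalid.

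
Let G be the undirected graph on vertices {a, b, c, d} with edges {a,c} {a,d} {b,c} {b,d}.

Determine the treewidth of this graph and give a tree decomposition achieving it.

Every bag has size at most 3, so the width is 3 − 1 = 2 and tw(G) ≤ 2. For the lower bound, G contains the cycle d–a–c–b–d, so G is not a forest; only forests have treewidth ≤ 1, hence tw(G) ≥ 2. Combining the bounds, tw(G) = 2.

Treewidth 2.
One such decomposition:
Bags: B1 = {a, c, d}  B2 = {b, c, d}
Tree: B1–B2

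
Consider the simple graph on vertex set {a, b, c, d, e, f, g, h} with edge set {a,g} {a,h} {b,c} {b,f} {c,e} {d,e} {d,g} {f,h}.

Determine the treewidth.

A width-2 tree decomposition is:
Bags: B1 = {b, f, h}  B2 = {b, c, h}  B3 = {c, e, h}  B4 = {d, e, h}  B5 = {d, g, h}  B6 = {a, g, h}
Tree: B1–B2, B2–B3, B3–B4, B4–B5, B5–B6
Every bag has size at most 3, so the width is 3 − 1 = 2 and tw(G) ≤ 2. For the lower bound, G contains the cycle h–f–b–c–e–d–g–a–h, so G is not a forest; only forests have treewidth ≤ 1, hence tw(G) ≥ 2. Therefore the treewidth is 2.

2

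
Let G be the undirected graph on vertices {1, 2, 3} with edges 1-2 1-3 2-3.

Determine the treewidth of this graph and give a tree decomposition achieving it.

Treewidth 2.
One such decomposition:
Bags: B1 = {1, 2, 3}
Tree: (single bag)

A single bag containing all 3 vertices is trivially a valid decomposition of width 2. On the other hand G contains the 3-clique {1, 2, 3}. A clique must lie in a single bag of any decomposition, so no decomposition can have width below 2. Combining the bounds, tw(G) = 2.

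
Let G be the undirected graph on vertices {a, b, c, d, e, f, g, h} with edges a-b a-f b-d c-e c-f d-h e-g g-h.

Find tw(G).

2

A width-2 tree decomposition is:
Bags: B1 = {a, b, f}  B2 = {b, d, f}  B3 = {d, f, h}  B4 = {f, g, h}  B5 = {e, f, g}  B6 = {c, e, f}
Tree: B1–B2, B2–B3, B3–B4, B4–B5, B5–B6
Each bag holds 3 vertices, so the decomposition has width 2, which upper-bounds the treewidth. Since f–a–b–d–h–g–e–c–f is a cycle in G, G is not acyclic. Forests are exactly the graphs of treewidth ≤ 1, so tw(G) ≥ 2. Therefore the treewidth is 2.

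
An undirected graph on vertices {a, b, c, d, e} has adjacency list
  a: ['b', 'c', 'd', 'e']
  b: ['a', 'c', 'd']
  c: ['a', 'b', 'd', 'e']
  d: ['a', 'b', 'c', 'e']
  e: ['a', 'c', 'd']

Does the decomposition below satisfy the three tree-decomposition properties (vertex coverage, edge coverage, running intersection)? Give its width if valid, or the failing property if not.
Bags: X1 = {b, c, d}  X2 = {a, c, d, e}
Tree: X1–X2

No — edge (a,b) lies in no bag.

A tree decomposition must satisfy three properties: every vertex lies in some bag; for every edge, both endpoints lie together in some bag; and for every vertex, the bags containing it form a connected subtree. Here edge (a,b) lies in no bag, so the decomposition is invalid.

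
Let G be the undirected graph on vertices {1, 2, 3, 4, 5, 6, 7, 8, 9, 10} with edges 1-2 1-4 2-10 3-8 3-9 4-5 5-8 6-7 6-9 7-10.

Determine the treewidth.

A width-2 tree decomposition is:
Bags: B1 = {1, 4, 5}  B2 = {1, 2, 5}  B3 = {2, 5, 10}  B4 = {5, 7, 10}  B5 = {5, 6, 7}  B6 = {5, 6, 9}  B7 = {3, 5, 9}  B8 = {3, 5, 8}
Tree: B1–B2, B2–B3, B3–B4, B4–B5, B5–B6, B6–B7, B7–B8
Every bag has size at most 3, so the width is 3 − 1 = 2 and tw(G) ≤ 2. For the lower bound, G contains the cycle 5–4–1–2–10–7–6–9–3–8–5, so G is not a forest; only forests have treewidth ≤ 1, hence tw(G) ≥ 2. Therefore the treewidth is 2.

2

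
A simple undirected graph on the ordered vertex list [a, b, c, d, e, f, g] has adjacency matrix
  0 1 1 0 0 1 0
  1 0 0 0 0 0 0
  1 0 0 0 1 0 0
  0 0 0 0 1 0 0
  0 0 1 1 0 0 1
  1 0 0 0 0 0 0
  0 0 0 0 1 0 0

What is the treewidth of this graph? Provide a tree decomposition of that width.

The largest bag has 2 vertices, giving width 1; this decomposition certifies tw(G) ≤ 1. Any graph with an edge has treewidth ≥ 1, and G has the edge e–c. Therefore the treewidth is 1.

Treewidth 1.
Bags: B1 = {c, e}  B2 = {d, e}  B3 = {a, c}  B4 = {a, f}  B5 = {a, b}  B6 = {e, g}
Tree: B1–B2, B1–B3, B3–B4, B3–B5, B2–B6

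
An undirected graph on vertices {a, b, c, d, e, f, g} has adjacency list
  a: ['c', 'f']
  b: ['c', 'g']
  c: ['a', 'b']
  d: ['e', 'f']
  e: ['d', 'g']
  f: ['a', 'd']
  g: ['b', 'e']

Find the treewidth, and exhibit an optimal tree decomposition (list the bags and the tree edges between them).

Every bag has size at most 3, so the width is 3 − 1 = 2 and tw(G) ≤ 2. The edges f–d–e–g–b–c–a–f form a cycle, so G is not a tree and its treewidth is at least 2. Hence tw(G) = 2 exactly.

Treewidth 2.
Bags: B1 = {d, e, f}  B2 = {e, f, g}  B3 = {b, f, g}  B4 = {b, c, f}  B5 = {a, c, f}
Tree: B1–B2, B2–B3, B3–B4, B4–B5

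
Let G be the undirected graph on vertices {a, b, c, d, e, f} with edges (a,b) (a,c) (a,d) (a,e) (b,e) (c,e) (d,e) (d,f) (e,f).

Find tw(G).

A width-2 tree decomposition is:
Bags: B1 = {a, d, e}  B2 = {a, b, e}  B3 = {d, e, f}  B4 = {a, c, e}
Tree: B1–B2, B1–B3, B1–B4
Every bag has size at most 3, so the width is 3 − 1 = 2 and tw(G) ≤ 2. Conversely, {a, d, e} is a clique of size 3, and the vertices of any clique must share a bag in every tree decomposition; so some bag has ≥ 3 vertices and tw(G) ≥ 2. Therefore the treewidth is 2.

2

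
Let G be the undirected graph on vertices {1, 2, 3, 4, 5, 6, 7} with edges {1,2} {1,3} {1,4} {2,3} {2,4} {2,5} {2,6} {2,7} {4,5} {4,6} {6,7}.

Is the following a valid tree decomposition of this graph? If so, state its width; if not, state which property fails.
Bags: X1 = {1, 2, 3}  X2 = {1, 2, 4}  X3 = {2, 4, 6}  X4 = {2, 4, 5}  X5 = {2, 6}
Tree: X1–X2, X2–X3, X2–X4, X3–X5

No — vertex 7 appears in no bag.

A tree decomposition must satisfy three properties: every vertex lies in some bag; for every edge, both endpoints lie together in some bag; and for every vertex, the bags containing it form a connected subtree. Here vertex 7 appears in no bag, so the decomposition is invalid.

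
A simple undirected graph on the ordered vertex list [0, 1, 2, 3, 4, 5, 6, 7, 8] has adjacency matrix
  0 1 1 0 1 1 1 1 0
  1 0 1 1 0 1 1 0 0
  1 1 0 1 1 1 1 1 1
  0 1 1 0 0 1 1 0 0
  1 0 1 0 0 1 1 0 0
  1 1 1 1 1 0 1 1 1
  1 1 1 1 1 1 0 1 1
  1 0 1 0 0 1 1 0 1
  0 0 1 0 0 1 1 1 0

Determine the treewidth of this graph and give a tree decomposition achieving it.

Every bag has size at most 5, so the width is 5 − 1 = 4 and tw(G) ≤ 4. For the lower bound, the 5 vertices {0, 1, 2, 5, 6} are pairwise adjacent, and any tree decomposition puts a clique entirely inside one bag — forcing width ≥ 4. Hence tw(G) = 4 exactly.

Treewidth 4.
One optimal decomposition is:
Bags: B1 = {0, 2, 5, 6, 7}  B2 = {0, 1, 2, 5, 6}  B3 = {1, 2, 3, 5, 6}  B4 = {2, 5, 6, 7, 8}  B5 = {0, 2, 4, 5, 6}
Tree: B1–B2, B2–B3, B1–B4, B1–B5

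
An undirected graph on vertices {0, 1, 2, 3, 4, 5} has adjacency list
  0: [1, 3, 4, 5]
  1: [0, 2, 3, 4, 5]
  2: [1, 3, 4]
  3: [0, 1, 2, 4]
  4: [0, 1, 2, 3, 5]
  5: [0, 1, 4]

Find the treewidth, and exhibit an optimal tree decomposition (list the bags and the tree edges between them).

Every bag has size at most 4, so the width is 4 − 1 = 3 and tw(G) ≤ 3. On the other hand G contains the 4-clique {0, 1, 3, 4}. A clique must lie in a single bag of any decomposition, so no decomposition can have width below 3. Therefore the treewidth is 3.

Treewidth 3.
Bags: B1 = {0, 1, 4, 5}  B2 = {0, 1, 3, 4}  B3 = {1, 2, 3, 4}
Tree: B1–B2, B2–B3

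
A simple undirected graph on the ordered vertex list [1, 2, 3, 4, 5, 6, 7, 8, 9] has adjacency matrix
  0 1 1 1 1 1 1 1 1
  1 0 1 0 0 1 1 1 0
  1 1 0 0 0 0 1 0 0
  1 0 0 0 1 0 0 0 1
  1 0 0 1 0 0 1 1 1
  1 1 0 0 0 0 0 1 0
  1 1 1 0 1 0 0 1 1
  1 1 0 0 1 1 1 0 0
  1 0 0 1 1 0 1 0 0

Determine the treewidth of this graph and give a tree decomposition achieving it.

Each bag holds 4 vertices, so the decomposition has width 3, which upper-bounds the treewidth. Conversely, {1, 4, 5, 9} is a clique of size 4, and the vertices of any clique must share a bag in every tree decomposition; so some bag has ≥ 4 vertices and tw(G) ≥ 3. The upper and lower bounds meet at 3, so that is the treewidth.

Treewidth 3.
One such decomposition:
Bags: B1 = {1, 2, 7, 8}  B2 = {1, 5, 7, 8}  B3 = {1, 2, 3, 7}  B4 = {1, 5, 7, 9}  B5 = {1, 2, 6, 8}  B6 = {1, 4, 5, 9}
Tree: B1–B2, B1–B3, B2–B4, B1–B5, B4–B6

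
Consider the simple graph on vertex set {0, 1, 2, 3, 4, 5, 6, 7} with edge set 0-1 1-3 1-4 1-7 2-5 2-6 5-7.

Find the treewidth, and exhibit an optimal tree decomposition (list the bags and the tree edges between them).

The largest bag has 2 vertices, giving width 1; this decomposition certifies tw(G) ≤ 1. G has an edge, so its treewidth is at least 1. Combining the bounds, tw(G) = 1.

Treewidth 1.
Bags: B1 = {1, 7}  B2 = {5, 7}  B3 = {0, 1}  B4 = {2, 5}  B5 = {2, 6}  B6 = {1, 3}  B7 = {1, 4}
Tree: B1–B2, B1–B3, B2–B4, B4–B5, B3–B6, B1–B7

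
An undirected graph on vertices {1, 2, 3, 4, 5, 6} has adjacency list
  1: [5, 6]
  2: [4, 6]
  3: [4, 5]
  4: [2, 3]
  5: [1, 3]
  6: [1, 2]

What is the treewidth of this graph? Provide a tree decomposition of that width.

Every bag has size at most 3, so the width is 3 − 1 = 2 and tw(G) ≤ 2. The edges 1–5–3–4–2–6–1 form a cycle, so G is not a tree and its treewidth is at least 2. Combining the bounds, tw(G) = 2.

Treewidth 2.
Bags: B1 = {1, 3, 5}  B2 = {1, 3, 4}  B3 = {1, 2, 4}  B4 = {1, 2, 6}
Tree: B1–B2, B2–B3, B3–B4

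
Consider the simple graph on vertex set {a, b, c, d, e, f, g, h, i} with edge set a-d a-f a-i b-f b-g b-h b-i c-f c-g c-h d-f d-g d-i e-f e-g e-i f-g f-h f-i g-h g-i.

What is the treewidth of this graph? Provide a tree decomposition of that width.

Treewidth 3.
One such decomposition:
Bags: B1 = {e, f, g, i}  B2 = {d, f, g, i}  B3 = {b, f, g, i}  B4 = {b, f, g, h}  B5 = {a, d, f, i}  B6 = {c, f, g, h}
Tree: B1–B2, B1–B3, B3–B4, B2–B5, B4–B6

Each bag holds 4 vertices, so the decomposition has width 3, which upper-bounds the treewidth. On the other hand G contains the 4-clique {c, f, g, h}. A clique must lie in a single bag of any decomposition, so no decomposition can have width below 3. Hence tw(G) = 3 exactly.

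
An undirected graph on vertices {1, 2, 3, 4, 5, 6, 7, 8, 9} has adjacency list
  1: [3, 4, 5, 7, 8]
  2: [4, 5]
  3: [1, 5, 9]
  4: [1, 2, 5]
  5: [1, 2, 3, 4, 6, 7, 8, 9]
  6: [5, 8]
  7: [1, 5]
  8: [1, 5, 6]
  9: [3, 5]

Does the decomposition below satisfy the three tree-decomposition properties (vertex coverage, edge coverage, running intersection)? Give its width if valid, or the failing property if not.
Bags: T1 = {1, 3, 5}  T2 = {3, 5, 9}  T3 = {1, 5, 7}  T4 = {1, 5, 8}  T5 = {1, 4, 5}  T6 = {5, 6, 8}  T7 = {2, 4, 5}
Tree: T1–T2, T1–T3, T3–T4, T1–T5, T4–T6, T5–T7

Yes; width 2.

Vertex coverage: the bags together contain {1, 2, 3, 4, 5, 6, 7, 8, 9}, the full vertex set. Edge coverage: each edge of G has both endpoints in at least one bag. Running intersection: for every vertex, the bags containing it form a connected subtree. All three properties hold, so this is a valid tree decomposition of width max|bag| − 1 = 2, and hence tw(G) ≤ 2.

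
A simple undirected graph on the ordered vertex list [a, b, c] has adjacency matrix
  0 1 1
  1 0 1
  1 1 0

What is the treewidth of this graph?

2

A width-2 tree decomposition is:
Bags: B1 = {a, b, c}
Tree: (single bag)
A single bag containing all 3 vertices is trivially a valid decomposition of width 2. Conversely, {a, b, c} is a clique of size 3, and the vertices of any clique must share a bag in every tree decomposition; so some bag has ≥ 3 vertices and tw(G) ≥ 2. The upper and lower bounds meet at 2, so that is the treewidth.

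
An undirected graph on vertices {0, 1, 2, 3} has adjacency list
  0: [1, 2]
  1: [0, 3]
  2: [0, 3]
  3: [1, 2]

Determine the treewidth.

2

A width-2 tree decomposition is:
Bags: B1 = {1, 2, 3}  B2 = {0, 1, 2}
Tree: B1–B2
The largest bag has 3 vertices, giving width 2; this decomposition certifies tw(G) ≤ 2. For the lower bound, G contains the cycle 1–3–2–0–1, so G is not a forest; only forests have treewidth ≤ 1, hence tw(G) ≥ 2. Hence tw(G) = 2 exactly.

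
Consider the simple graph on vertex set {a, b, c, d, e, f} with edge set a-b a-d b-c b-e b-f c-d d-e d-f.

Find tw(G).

A width-2 tree decomposition is:
Bags: B1 = {b, d, e}  B2 = {b, d, f}  B3 = {b, c, d}  B4 = {a, b, d}
Tree: B1–B2, B2–B3, B3–B4
Each bag holds 3 vertices, so the decomposition has width 2, which upper-bounds the treewidth. The edges d–e–b–f–d form a cycle, so G is not a tree and its treewidth is at least 2. Combining the bounds, tw(G) = 2.

2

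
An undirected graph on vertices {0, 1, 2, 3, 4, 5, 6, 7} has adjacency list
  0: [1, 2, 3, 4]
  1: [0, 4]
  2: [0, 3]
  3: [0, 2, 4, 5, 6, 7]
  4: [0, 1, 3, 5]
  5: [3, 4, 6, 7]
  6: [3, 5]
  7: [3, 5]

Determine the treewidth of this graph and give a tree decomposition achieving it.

Treewidth 2.
One such decomposition:
Bags: B1 = {3, 4, 5}  B2 = {3, 5, 6}  B3 = {3, 5, 7}  B4 = {0, 3, 4}  B5 = {0, 1, 4}  B6 = {0, 2, 3}
Tree: B1–B2, B1–B3, B1–B4, B4–B5, B4–B6

Every bag has size at most 3, so the width is 3 − 1 = 2 and tw(G) ≤ 2. On the other hand G contains the 3-clique {0, 1, 4}. A clique must lie in a single bag of any decomposition, so no decomposition can have width below 2. The upper and lower bounds meet at 2, so that is the treewidth.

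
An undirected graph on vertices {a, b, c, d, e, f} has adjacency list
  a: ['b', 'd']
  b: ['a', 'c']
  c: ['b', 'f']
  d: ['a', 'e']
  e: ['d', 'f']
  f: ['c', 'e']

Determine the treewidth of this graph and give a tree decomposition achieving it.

Treewidth 2.
One such decomposition:
Bags: B1 = {c, e, f}  B2 = {b, c, e}  B3 = {a, b, e}  B4 = {a, d, e}
Tree: B1–B2, B2–B3, B3–B4

The largest bag has 3 vertices, giving width 2; this decomposition certifies tw(G) ≤ 2. For the lower bound, G contains the cycle e–f–c–b–a–d–e, so G is not a forest; only forests have treewidth ≤ 1, hence tw(G) ≥ 2. Combining the bounds, tw(G) = 2.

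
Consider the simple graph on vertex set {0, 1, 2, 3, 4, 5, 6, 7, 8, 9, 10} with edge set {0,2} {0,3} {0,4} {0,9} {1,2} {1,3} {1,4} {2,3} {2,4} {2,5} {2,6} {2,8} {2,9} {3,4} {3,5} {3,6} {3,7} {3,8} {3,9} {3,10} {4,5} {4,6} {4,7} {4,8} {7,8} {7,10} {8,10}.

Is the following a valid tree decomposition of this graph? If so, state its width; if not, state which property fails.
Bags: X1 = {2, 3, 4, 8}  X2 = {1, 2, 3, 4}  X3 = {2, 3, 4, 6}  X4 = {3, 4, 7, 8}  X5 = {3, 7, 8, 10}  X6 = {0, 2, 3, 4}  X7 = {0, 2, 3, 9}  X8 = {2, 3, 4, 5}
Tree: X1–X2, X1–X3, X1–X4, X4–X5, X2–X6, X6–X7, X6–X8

Checking the three conditions: (i) the bags cover all of {0, 1, 2, 3, 4, 5, 6, 7, 8, 9, 10}; (ii) for each edge, some bag contains both endpoints; (iii) the bags containing any fixed vertex form a subtree. All hold, so the decomposition is valid with width 4 − 1 = 3.

Yes; width 3.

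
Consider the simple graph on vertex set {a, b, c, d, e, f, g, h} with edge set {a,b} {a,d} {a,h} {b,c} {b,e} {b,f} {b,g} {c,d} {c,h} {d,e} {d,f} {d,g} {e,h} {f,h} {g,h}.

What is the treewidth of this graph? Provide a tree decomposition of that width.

Treewidth 3.
One such decomposition:
Bags: B1 = {b, d, g, h}  B2 = {b, d, f, h}  B3 = {b, c, d, h}  B4 = {b, d, e, h}  B5 = {a, b, d, h}
Tree: B1–B2, B2–B3, B3–B4, B4–B5

Every bag has size at most 4, so the width is 4 − 1 = 3 and tw(G) ≤ 3. For the lower bound: the 4 vertex sets {b,g}, {f,h}, {d}, {c} are disjoint, each induces a connected subgraph, and every pair is joined by at least one edge of G. Contracting each set to a single vertex therefore yields K_{4} as a minor, and since treewidth is minor-monotone, tw(G) ≥ tw(K_{4}) = 3. Therefore the treewidth is 3.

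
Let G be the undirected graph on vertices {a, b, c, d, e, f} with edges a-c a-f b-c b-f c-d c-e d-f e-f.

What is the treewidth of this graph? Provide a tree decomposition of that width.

Each bag holds 3 vertices, so the decomposition has width 2, which upper-bounds the treewidth. The edges d–f–b–c–d form a cycle, so G is not a tree and its treewidth is at least 2. The upper and lower bounds meet at 2, so that is the treewidth.

Treewidth 2.
One such decomposition:
Bags: B1 = {c, d, f}  B2 = {b, c, f}  B3 = {a, c, f}  B4 = {c, e, f}
Tree: B1–B2, B2–B3, B3–B4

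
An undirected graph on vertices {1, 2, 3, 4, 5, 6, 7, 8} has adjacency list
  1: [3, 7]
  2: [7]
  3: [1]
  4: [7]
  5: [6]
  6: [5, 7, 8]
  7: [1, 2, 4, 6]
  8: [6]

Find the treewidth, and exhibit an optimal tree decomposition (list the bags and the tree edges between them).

Treewidth 1.
Bags: B1 = {1, 7}  B2 = {2, 7}  B3 = {6, 7}  B4 = {4, 7}  B5 = {1, 3}  B6 = {6, 8}  B7 = {5, 6}
Tree: B1–B2, B1–B3, B3–B4, B1–B5, B3–B6, B6–B7

Every bag has size at most 2, so the width is 2 − 1 = 1 and tw(G) ≤ 1. Any graph with an edge has treewidth ≥ 1, and G has the edge 1–7. Combining the bounds, tw(G) = 1.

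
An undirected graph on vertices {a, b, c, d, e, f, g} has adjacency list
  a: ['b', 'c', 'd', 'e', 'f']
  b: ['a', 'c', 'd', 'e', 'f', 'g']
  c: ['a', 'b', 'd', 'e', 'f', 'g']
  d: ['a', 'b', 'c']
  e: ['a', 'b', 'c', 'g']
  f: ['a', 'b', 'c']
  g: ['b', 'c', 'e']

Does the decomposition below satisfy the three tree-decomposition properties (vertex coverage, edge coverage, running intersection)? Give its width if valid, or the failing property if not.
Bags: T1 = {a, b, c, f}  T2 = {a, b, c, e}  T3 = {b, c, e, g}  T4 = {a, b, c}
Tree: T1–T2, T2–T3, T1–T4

No — vertex d appears in no bag.

A tree decomposition must satisfy three properties: every vertex lies in some bag; for every edge, both endpoints lie together in some bag; and for every vertex, the bags containing it form a connected subtree. Here vertex d appears in no bag, so the decomposition is invalid.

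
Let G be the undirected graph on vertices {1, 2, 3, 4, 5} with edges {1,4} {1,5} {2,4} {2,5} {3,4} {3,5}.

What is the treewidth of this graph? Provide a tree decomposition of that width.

Treewidth 2.
Bags: B1 = {3, 4, 5}  B2 = {2, 4, 5}  B3 = {1, 4, 5}
Tree: B1–B2, B2–B3

Every bag has size at most 3, so the width is 3 − 1 = 2 and tw(G) ≤ 2. The edges 3–4–2–5–3 form a cycle, so G is not a tree and its treewidth is at least 2. The upper and lower bounds meet at 2, so that is the treewidth.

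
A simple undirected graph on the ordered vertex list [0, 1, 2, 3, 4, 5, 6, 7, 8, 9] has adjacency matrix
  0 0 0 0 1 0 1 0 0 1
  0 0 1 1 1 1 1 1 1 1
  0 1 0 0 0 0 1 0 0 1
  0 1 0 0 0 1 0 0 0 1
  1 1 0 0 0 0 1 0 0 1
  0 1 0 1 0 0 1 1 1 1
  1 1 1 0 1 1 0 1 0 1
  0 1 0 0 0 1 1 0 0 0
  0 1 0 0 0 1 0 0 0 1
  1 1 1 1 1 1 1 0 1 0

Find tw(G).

3

A width-3 tree decomposition is:
Bags: B1 = {1, 5, 6, 9}  B2 = {1, 5, 6, 7}  B3 = {1, 3, 5, 9}  B4 = {1, 4, 6, 9}  B5 = {0, 4, 6, 9}  B6 = {1, 5, 8, 9}  B7 = {1, 2, 6, 9}
Tree: B1–B2, B1–B3, B1–B4, B4–B5, B1–B6, B1–B7
Each bag holds 4 vertices, so the decomposition has width 3, which upper-bounds the treewidth. On the other hand G contains the 4-clique {0, 4, 6, 9}. A clique must lie in a single bag of any decomposition, so no decomposition can have width below 3. Combining the bounds, tw(G) = 3.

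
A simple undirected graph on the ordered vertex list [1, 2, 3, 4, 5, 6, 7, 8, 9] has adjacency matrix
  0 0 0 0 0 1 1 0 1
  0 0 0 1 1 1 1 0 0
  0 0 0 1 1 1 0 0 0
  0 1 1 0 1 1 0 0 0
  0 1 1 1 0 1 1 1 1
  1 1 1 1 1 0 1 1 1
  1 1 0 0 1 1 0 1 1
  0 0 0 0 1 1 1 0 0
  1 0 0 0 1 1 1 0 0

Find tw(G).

3

A width-3 tree decomposition is:
Bags: B1 = {5, 6, 7, 9}  B2 = {5, 6, 7, 8}  B3 = {2, 5, 6, 7}  B4 = {2, 4, 5, 6}  B5 = {1, 6, 7, 9}  B6 = {3, 4, 5, 6}
Tree: B1–B2, B2–B3, B3–B4, B1–B5, B4–B6
Each bag holds 4 vertices, so the decomposition has width 3, which upper-bounds the treewidth. For the lower bound, the 4 vertices {1, 6, 7, 9} are pairwise adjacent, and any tree decomposition puts a clique entirely inside one bag — forcing width ≥ 3. Hence tw(G) = 3 exactly.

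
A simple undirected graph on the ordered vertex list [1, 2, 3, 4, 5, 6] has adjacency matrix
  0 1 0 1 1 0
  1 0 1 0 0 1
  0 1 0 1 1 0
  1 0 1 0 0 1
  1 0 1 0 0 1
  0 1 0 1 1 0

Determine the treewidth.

3

A width-3 tree decomposition is:
Bags: B1 = {1, 2, 3, 6}  B2 = {1, 3, 4, 6}  B3 = {1, 3, 5, 6}
Tree: B1–B2, B2–B3
Each bag holds 4 vertices, so the decomposition has width 3, which upper-bounds the treewidth. For the lower bound: the 4 vertex sets {1,2}, {4,6}, {3}, {5} are disjoint, each induces a connected subgraph, and every pair is joined by at least one edge of G. Contracting each set to a single vertex therefore yields K_{4} as a minor, and since treewidth is minor-monotone, tw(G) ≥ tw(K_{4}) = 3. Hence tw(G) = 3 exactly.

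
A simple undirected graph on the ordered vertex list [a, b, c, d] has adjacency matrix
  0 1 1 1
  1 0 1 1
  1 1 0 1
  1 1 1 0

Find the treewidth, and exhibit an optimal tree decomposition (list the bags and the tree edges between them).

Treewidth 3.
One such decomposition:
Bags: B1 = {a, b, c, d}
Tree: (single bag)

A single bag containing all 4 vertices is trivially a valid decomposition of width 3. Conversely, {a, b, c, d} is a clique of size 4, and the vertices of any clique must share a bag in every tree decomposition; so some bag has ≥ 4 vertices and tw(G) ≥ 3. Therefore the treewidth is 3.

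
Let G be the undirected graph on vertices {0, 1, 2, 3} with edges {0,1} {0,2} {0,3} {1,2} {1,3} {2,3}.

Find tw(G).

A width-3 tree decomposition is:
Bags: B1 = {0, 1, 2, 3}
Tree: (single bag)
With just one bag of size 4, the width is 4 − 1 = 3, so tw(G) ≤ 3. For the lower bound, the 4 vertices {0, 1, 2, 3} are pairwise adjacent, and any tree decomposition puts a clique entirely inside one bag — forcing width ≥ 3. Therefore the treewidth is 3.

3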